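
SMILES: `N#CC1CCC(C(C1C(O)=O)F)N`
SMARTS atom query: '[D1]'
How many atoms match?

5

The query [D1] means: atom with exactly one heavy-atom neighbour (degree 1).
Check the 13 heavy atoms by environment: 5× C (D3) → no; 3× C (D2) → no; 1× F (D1) → match; 2× N (D1) → match; 2× O (D1) → match.
Summing the matching environments: 1 + 2 + 2 = 5 matching atoms.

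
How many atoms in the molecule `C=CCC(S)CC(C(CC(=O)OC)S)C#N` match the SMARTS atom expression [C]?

Check the 16 heavy atoms by environment: 11× C → match; 1× N → no; 2× S → no; 2× O → no.
That gives 11 matching atoms.

11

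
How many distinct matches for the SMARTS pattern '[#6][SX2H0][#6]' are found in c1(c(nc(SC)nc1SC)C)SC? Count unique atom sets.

3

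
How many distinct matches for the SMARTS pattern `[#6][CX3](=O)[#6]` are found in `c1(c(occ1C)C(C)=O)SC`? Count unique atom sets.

1

[#6][CX3](=O)[#6] is the SMARTS for a ketone: a carbonyl carbon (no H) flanked by two carbons.
Exactly one fragment in the molecule meets all constraints, giving 1 match.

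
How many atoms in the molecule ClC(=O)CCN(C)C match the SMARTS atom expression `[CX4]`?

4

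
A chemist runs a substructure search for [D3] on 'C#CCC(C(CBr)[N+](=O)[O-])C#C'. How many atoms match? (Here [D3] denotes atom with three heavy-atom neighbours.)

The query [D3] means: atom with exactly three heavy-atom neighbours.
Check the 12 heavy atoms by environment: 4× C (D2) → no; 2× C (D3) → match; 2× C (D1) → no; 1× Br (D1) → no; 1× N (charge +1, D3) → match; 1× O (charge -1, D1) → no; 1× O (D1) → no.
Summing the matching environments: 2 + 1 = 3 matching atoms.

3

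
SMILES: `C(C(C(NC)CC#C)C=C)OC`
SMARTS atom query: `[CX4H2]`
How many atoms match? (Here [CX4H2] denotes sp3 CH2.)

2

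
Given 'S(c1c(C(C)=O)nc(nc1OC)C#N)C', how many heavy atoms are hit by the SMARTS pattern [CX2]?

1

The query [CX2] means: C with X2: aliphatic carbon with exactly 2 total connections.
Check the 15 heavy atoms by environment: 2× n (aromatic, X2) → no; 4× c (aromatic, X3) → no; 1× C (X3) → no; 1× O (X1) → no; 3× C (X4) → no; 1× S (X2) → no; 1× O (X2) → no; 1× C (X2) → match; 1× N (X1) → no.
That gives 1 matching atom.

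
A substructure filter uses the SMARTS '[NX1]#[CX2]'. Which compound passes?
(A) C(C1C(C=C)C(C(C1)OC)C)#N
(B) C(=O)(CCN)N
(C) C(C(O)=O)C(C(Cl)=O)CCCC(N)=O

A

[NX1]#[CX2] describes a nitrogen triple-bonded to a two-connected carbon (a nitrile).
(A) contains a nitrile (-C#N), which satisfies every atom and bond constraint.
(B) has a primary amino group (-NH2) but the nitrogen is NX3 (three connections), not NX1 triple-bonded.
(C) has a primary amide (-C(=O)NH2) but the nitrogen is NX3, not NX1.
So the answer is (A).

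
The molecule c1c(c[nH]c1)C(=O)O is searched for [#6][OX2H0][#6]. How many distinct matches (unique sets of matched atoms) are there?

[#6][OX2H0][#6] is the SMARTS for an ether: an aliphatic oxygen bridging two carbons with no H on the oxygen.
The molecule has a carboxylic acid group (-C(=O)OH), but the -OH oxygen has H1; the =O is OX1, not OX2; nothing else fits, so there are 0 matches.

0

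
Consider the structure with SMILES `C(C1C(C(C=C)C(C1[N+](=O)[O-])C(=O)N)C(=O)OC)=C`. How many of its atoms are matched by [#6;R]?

5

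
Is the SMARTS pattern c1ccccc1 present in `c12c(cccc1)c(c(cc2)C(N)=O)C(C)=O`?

Yes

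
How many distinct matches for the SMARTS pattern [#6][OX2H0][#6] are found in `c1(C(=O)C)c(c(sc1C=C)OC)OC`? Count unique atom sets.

2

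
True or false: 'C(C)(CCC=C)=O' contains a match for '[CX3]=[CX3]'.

The pattern [CX3]=[CX3] describes a non-aromatic C=C double bond between two sp2 carbons — an alkene.
The molecule carries a vinyl group (-CH=CH2), whose atoms satisfy every constraint of the query, so the pattern matches.

True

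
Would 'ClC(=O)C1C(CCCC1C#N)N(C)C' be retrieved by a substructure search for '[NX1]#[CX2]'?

Yes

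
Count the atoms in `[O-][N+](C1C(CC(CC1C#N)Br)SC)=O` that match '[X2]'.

Check the 14 heavy atoms by environment: 7× C (X4) → no; 1× C (X2) → match; 1× N (X1) → no; 1× N (charge +1, X3) → no; 1× O (charge -1, X1) → no; 1× O (X1) → no; 1× Br (X1) → no; 1× S (X2) → match.
Summing the matching environments: 1 + 1 = 2 matching atoms.

2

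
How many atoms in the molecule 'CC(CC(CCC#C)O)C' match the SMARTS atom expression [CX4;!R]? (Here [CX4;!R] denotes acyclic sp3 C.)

7

The query [CX4;!R] means: aliphatic carbon with four total connections, not in a ring.
Check the 10 heavy atoms by environment: 7× C (X4, acyclic) → match; 1× O (X2, acyclic) → no; 2× C (X2, acyclic) → no.
That gives 7 matching atoms.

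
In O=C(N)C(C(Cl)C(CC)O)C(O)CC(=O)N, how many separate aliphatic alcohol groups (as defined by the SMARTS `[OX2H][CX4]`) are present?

2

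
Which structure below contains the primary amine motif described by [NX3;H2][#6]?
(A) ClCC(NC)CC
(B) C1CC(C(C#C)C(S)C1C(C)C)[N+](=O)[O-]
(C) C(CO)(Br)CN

[NX3;H2][#6] describes a trivalent nitrogen with two H attached to carbon (a primary amine).
(A) has an N-methylamino group (-NHCH3) but the nitrogen bears two carbons and only one H (H1), not H2.
(B) has a nitro group (-[N+](=O)[O-]) but the nitrogen is [N+] with no H, not NX3H2.
(C) contains a primary amino group (-NH2), which satisfies every atom and bond constraint.
So the answer is (C).

C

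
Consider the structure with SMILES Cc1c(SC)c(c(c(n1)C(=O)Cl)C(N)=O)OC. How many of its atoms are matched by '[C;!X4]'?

2

Check the 17 heavy atoms by environment: 1× n (aromatic, X2) → no; 5× c (aromatic, X3) → no; 1× S (X2) → no; 3× C (X4) → no; 2× C (X3) → match; 2× O (X1) → no; 1× Cl (X1) → no; 1× O (X2) → no; 1× N (X3) → no.
That gives 2 matching atoms.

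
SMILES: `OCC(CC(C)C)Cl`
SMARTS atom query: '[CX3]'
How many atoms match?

0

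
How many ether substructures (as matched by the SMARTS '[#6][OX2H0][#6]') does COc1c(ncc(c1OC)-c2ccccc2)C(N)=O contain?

2

[#6][OX2H0][#6] is the SMARTS for an ether: an aliphatic oxygen bridging two carbons with no H on the oxygen.
The molecule carries 2 separate instances of a methoxy ether (-OCH3) meeting every constraint; each maps to a distinct set of atoms, giving 2 matches.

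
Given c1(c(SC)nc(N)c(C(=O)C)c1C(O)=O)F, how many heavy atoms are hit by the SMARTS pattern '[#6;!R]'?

The query [#6;!R] means: carbon not in any ring.
Check the 16 heavy atoms by environment: 1× n (aromatic, in 6-ring) → no; 5× c (aromatic, in 6-ring) → no; 1× F (acyclic) → no; 4× C (acyclic) → match; 3× O (acyclic) → no; 1× N (acyclic) → no; 1× S (acyclic) → no.
That gives 4 matching atoms.

4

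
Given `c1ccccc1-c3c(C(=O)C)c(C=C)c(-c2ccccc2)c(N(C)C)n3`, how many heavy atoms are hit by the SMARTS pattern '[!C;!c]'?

3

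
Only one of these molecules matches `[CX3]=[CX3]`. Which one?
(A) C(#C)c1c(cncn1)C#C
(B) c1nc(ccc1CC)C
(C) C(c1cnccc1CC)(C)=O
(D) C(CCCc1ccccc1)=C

D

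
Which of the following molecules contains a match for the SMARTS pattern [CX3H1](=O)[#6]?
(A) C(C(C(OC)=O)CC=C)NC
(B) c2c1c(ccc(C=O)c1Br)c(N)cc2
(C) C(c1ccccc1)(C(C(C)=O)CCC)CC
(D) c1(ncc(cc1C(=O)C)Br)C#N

B

[CX3H1](=O)[#6] describes an sp2 carbon with one H, double-bonded to O and single-bonded to carbon (an aldehyde).
(A) has a methyl-ester group (-C(=O)OCH3) but the carbonyl carbon has H0, not H1.
(B) contains an aldehyde (-CHO), which satisfies every atom and bond constraint.
(C) has an acetyl/ketone group (-C(=O)CH3) but the carbonyl carbon has H0 (two carbon neighbours), not H1.
(D) has an acetyl/ketone group (-C(=O)CH3) but the carbonyl carbon has H0 (two carbon neighbours), not H1.
So the answer is (B).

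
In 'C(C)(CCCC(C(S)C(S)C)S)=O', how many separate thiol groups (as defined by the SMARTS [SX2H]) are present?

3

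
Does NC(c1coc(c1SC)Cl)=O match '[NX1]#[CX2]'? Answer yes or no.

No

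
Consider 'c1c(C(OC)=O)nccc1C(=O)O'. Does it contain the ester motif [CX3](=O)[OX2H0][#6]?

Yes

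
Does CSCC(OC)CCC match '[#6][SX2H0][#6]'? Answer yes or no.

The pattern [#6][SX2H0][#6] describes an aliphatic sulfur bridging two carbons with no H on the sulfur — a thioether.
The molecule carries a methylthio ether (-SCH3), whose atoms satisfy every constraint of the query, so the pattern matches.

Yes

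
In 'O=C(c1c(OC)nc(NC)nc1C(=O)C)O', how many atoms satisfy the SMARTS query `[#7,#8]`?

7

Check the 16 heavy atoms by environment: 2× n (aromatic) → match; 4× c (aromatic) → no; 5× C → no; 4× O → match; 1× N → match.
Summing the matching environments: 2 + 4 + 1 = 7 matching atoms.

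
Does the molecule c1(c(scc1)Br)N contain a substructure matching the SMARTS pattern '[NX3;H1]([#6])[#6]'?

No

The pattern [NX3;H1]([#6])[#6] describes a trivalent nitrogen with one H, bonded to two carbons — a secondary amine.
The closest candidate here is a primary amino group (-NH2), but the nitrogen has H2 and only one carbon neighbour. No other fragment satisfies the full query, so there is no match.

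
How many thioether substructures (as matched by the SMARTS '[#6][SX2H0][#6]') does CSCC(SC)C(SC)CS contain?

[#6][SX2H0][#6] is the SMARTS for a thioether: an aliphatic sulfur bridging two carbons with no H on the sulfur.
The molecule carries 3 separate instances of a methylthio ether (-SCH3) meeting every constraint; each maps to a distinct set of atoms, giving 3 matches.

3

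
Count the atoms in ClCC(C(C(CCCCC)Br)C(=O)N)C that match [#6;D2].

5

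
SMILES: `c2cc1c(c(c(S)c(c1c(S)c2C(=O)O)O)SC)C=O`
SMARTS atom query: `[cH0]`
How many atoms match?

The query [cH0] means: aromatic carbon with no attached hydrogen (substituted or ring-fusion).
Check the 20 heavy atoms by environment: 8× c (aromatic, H0) → match; 2× c (aromatic, H1) → no; 1× S (H0) → no; 1× C (H3) → no; 1× C (H1) → no; 2× O (H0) → no; 2× S (H1) → no; 2× O (H1) → no; 1× C (H0) → no.
That gives 8 matching atoms.

8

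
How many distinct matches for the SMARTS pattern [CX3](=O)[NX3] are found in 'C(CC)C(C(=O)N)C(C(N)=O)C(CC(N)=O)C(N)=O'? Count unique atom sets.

4

[CX3](=O)[NX3] is the SMARTS for an amide: a carbonyl carbon bonded to a trivalent nitrogen.
The molecule carries 4 separate instances of a primary amide (-C(=O)NH2) meeting every constraint; each maps to a distinct set of atoms, giving 4 matches.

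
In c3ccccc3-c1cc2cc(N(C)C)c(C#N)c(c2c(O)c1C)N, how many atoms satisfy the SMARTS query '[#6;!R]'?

4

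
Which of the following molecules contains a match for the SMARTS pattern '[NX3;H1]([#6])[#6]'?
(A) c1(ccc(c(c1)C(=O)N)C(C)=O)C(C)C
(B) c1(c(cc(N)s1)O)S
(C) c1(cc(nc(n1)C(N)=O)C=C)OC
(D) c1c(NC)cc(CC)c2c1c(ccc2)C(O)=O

D

[NX3;H1]([#6])[#6] describes a trivalent nitrogen with one H, bonded to two carbons (a secondary amine).
(A) has a primary amide (-C(=O)NH2) but the -C(=O)NH2 nitrogen has H2, not H1.
(B) has a primary amino group (-NH2) but the nitrogen has H2 and only one carbon neighbour.
(C) has a primary amide (-C(=O)NH2) but the -C(=O)NH2 nitrogen has H2, not H1.
(D) contains an N-methylamino group (-NHCH3), which satisfies every atom and bond constraint.
So the answer is (D).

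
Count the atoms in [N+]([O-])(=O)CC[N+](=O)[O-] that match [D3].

2

The query [D3] means: atom with exactly three heavy-atom neighbours.
Check the 8 heavy atoms by environment: 2× C (D2) → no; 2× N (charge +1, D3) → match; 2× O (charge -1, D1) → no; 2× O (D1) → no.
That gives 2 matching atoms.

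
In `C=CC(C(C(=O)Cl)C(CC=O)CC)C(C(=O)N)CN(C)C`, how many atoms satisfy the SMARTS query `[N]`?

The query [N] means: uppercase N matches aliphatic (non-aromatic) nitrogen only.
Check the 21 heavy atoms by environment: 15× C → no; 3× O → no; 1× Cl → no; 2× N → match.
That gives 2 matching atoms.

2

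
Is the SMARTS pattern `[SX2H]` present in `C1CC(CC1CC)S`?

Yes

The pattern [SX2H] describes an aliphatic sulfur with two connections, one being H — a thiol.
The molecule carries a thiol (-SH), whose atoms satisfy every constraint of the query, so the pattern matches.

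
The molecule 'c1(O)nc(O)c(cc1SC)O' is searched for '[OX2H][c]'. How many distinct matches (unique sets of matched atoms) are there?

3

[OX2H][c] is the SMARTS for a phenol: a hydroxyl oxygen attached to an aromatic carbon.
The molecule carries 3 separate instances of a hydroxyl group (-OH) meeting every constraint; each maps to a distinct set of atoms, giving 3 matches.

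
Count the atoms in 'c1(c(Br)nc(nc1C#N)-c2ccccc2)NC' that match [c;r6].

The query [c;r6] means: aromatic carbon that belongs to a six-membered ring.
Check the 17 heavy atoms by environment: 2× n (aromatic, in 6-ring) → no; 10× c (aromatic, in 6-ring) → match; 2× N (acyclic) → no; 2× C (acyclic) → no; 1× Br (acyclic) → no.
That gives 10 matching atoms.

10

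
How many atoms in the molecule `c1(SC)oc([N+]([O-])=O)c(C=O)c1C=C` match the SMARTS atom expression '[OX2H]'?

The query [OX2H] means: aliphatic oxygen with two connections, one of which is H — an -OH oxygen.
Check the 14 heavy atoms by environment: 1× o (aromatic, H0, X2) → no; 4× c (aromatic, H0, X3) → no; 2× C (H1, X3) → no; 1× C (H2, X3) → no; 2× O (H0, X1) → no; 1× S (H0, X2) → no; 1× C (H3, X4) → no; 1× N (charge +1, H0, X3) → no; 1× O (charge -1, H0, X1) → no.
No environment satisfies the query, so 0 matching atoms.

0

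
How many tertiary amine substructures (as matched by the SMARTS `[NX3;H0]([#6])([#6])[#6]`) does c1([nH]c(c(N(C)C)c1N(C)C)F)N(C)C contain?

[NX3;H0]([#6])([#6])[#6] is the SMARTS for a tertiary amine: a trivalent nitrogen with no H, bonded to three carbons.
The molecule carries 3 separate instances of a dimethylamino group (-N(CH3)2) meeting every constraint; each maps to a distinct set of atoms, giving 3 matches.

3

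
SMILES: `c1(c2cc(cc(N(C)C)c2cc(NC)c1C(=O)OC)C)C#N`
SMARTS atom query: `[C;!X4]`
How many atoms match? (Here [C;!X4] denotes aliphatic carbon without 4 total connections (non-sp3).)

The query [C;!X4] means: aliphatic carbon that does not have four total connections.
Check the 22 heavy atoms by environment: 10× c (aromatic, X3) → no; 2× N (X3) → no; 5× C (X4) → no; 1× C (X3) → match; 1× O (X1) → no; 1× O (X2) → no; 1× C (X2) → match; 1× N (X1) → no.
Summing the matching environments: 1 + 1 = 2 matching atoms.

2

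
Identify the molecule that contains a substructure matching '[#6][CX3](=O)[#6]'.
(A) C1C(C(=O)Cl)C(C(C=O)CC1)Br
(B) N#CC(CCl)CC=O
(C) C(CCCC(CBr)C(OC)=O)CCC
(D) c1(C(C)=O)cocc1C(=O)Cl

[#6][CX3](=O)[#6] describes a carbonyl carbon (no H) flanked by two carbons (a ketone).
(A) has an aldehyde (-CHO) but the carbonyl carbon has H1, so it is not flanked by two carbons.
(B) has an aldehyde (-CHO) but the carbonyl carbon has H1, so it is not flanked by two carbons.
(C) has a methyl-ester group (-C(=O)OCH3) but one neighbour of the carbonyl carbon is O, not C.
(D) contains an acetyl/ketone group (-C(=O)CH3), which satisfies every atom and bond constraint.
So the answer is (D).

D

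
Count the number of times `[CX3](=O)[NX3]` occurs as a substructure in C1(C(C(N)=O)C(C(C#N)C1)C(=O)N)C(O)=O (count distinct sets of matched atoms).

2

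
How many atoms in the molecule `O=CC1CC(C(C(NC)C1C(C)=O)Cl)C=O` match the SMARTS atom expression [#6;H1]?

7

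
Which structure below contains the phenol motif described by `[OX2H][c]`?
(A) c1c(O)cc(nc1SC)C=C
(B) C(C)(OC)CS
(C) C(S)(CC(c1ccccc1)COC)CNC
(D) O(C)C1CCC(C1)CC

A

[OX2H][c] describes a hydroxyl oxygen attached to an aromatic carbon (a phenol).
(A) contains a hydroxyl group (-OH), which satisfies every atom and bond constraint.
(B) has a methoxy ether (-OCH3) but the oxygen has H0, not H1.
(C) has a methoxy ether (-OCH3) but the oxygen has H0, not H1.
(D) has a methoxy ether (-OCH3) but the oxygen has H0, not H1.
So the answer is (A).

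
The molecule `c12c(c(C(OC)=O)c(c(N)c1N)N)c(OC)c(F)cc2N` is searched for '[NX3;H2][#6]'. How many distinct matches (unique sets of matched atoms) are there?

4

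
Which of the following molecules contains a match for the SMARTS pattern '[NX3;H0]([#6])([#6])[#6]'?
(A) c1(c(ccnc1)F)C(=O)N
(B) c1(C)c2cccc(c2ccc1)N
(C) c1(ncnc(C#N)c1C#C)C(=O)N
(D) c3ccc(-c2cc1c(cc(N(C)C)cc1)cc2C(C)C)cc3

[NX3;H0]([#6])([#6])[#6] describes a trivalent nitrogen with no H, bonded to three carbons (a tertiary amine).
(A) has a primary amide (-C(=O)NH2) but the amide nitrogen has H2 and only one carbon neighbour.
(B) has a primary amino group (-NH2) but the nitrogen has H2, not H0 with three carbons.
(C) has a primary amide (-C(=O)NH2) but the amide nitrogen has H2 and only one carbon neighbour.
(D) contains a dimethylamino group (-N(CH3)2), which satisfies every atom and bond constraint.
So the answer is (D).

D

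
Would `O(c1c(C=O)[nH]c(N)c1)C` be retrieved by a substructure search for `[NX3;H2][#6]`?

The pattern [NX3;H2][#6] describes a trivalent nitrogen with two H attached to carbon — a primary amine.
The molecule carries a primary amino group (-NH2), whose atoms satisfy every constraint of the query, so the pattern matches.

Yes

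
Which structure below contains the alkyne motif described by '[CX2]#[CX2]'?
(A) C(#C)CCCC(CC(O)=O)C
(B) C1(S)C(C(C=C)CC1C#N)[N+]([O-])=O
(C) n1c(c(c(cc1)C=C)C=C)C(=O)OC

[CX2]#[CX2] describes a carbon-carbon triple bond (an alkyne).
(A) contains an ethynyl group (-C#CH), which satisfies every atom and bond constraint.
(B) has a nitrile (-C#N) but the triple bond is C#N, not C#C.
(C) has a vinyl group (-CH=CH2) but the C=C is a double bond; both carbons are CX3, not CX2.
So the answer is (A).

A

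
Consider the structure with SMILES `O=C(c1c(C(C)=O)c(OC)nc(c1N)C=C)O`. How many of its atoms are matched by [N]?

1

Check the 17 heavy atoms by environment: 1× n (aromatic) → no; 5× c (aromatic) → no; 4× O → no; 6× C → no; 1× N → match.
That gives 1 matching atom.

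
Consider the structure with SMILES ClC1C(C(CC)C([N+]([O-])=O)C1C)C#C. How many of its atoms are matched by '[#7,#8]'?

3

The query [#7,#8] means: nitrogen or oxygen (comma = OR).
Check the 14 heavy atoms by environment: 10× C → no; 1× Cl → no; 1× N (charge +1) → match; 1× O (charge -1) → match; 1× O → match.
Summing the matching environments: 1 + 1 + 1 = 3 matching atoms.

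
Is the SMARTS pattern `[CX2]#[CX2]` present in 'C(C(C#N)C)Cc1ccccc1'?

The pattern [CX2]#[CX2] describes a carbon-carbon triple bond — an alkyne.
The closest candidate here is a nitrile (-C#N), but the triple bond is C#N, not C#C. No other fragment satisfies the full query, so there is no match.

No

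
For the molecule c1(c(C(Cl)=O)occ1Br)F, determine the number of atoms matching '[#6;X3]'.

5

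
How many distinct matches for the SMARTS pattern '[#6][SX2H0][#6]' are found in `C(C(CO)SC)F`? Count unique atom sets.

1

[#6][SX2H0][#6] is the SMARTS for a thioether: an aliphatic sulfur bridging two carbons with no H on the sulfur.
Exactly one fragment in the molecule meets all constraints, giving 1 match.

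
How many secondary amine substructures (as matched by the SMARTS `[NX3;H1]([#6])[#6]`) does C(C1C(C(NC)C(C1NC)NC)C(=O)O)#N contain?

[NX3;H1]([#6])[#6] is the SMARTS for a secondary amine: a trivalent nitrogen with one H, bonded to two carbons.
The molecule carries 3 separate instances of an N-methylamino group (-NHCH3) meeting every constraint; each maps to a distinct set of atoms, giving 3 matches.

3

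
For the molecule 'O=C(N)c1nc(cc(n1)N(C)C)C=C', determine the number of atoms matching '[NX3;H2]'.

The query [NX3;H2] means: aliphatic N with 3 total connections, two of them H — an -NH2 nitrogen (amine or amide).
Check the 14 heavy atoms by environment: 2× n (aromatic, H0, X2) → no; 3× c (aromatic, H0, X3) → no; 1× c (aromatic, H1, X3) → no; 1× C (H1, X3) → no; 1× C (H2, X3) → no; 1× N (H0, X3) → no; 2× C (H3, X4) → no; 1× C (H0, X3) → no; 1× O (H0, X1) → no; 1× N (H2, X3) → match.
That gives 1 matching atom.

1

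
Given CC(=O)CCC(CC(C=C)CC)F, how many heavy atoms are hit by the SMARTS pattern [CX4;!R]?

8

The query [CX4;!R] means: aliphatic carbon with four total connections, not in a ring.
Check the 13 heavy atoms by environment: 8× C (X4, acyclic) → match; 3× C (X3, acyclic) → no; 1× O (X1, acyclic) → no; 1× F (X1, acyclic) → no.
That gives 8 matching atoms.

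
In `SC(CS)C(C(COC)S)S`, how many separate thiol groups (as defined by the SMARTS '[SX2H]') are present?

4

[SX2H] is the SMARTS for a thiol: an aliphatic sulfur with two connections, one being H.
The molecule carries 4 separate instances of a thiol (-SH) meeting every constraint; each maps to a distinct set of atoms, giving 4 matches.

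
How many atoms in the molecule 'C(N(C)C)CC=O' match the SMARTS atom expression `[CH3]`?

2

The query [CH3] means: aliphatic carbon with exactly three hydrogens.
Check the 7 heavy atoms by environment: 2× C (H2) → no; 1× C (H1) → no; 1× O (H0) → no; 1× N (H0) → no; 2× C (H3) → match.
That gives 2 matching atoms.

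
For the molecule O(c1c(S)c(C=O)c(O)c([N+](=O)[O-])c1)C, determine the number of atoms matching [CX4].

1

The query [CX4] means: C with X4: aliphatic carbon with exactly 4 total connections (bonds + H).
Check the 15 heavy atoms by environment: 6× c (aromatic, X3) → no; 2× O (X2) → no; 1× C (X4) → match; 1× N (charge +1, X3) → no; 1× O (charge -1, X1) → no; 2× O (X1) → no; 1× S (X2) → no; 1× C (X3) → no.
That gives 1 matching atom.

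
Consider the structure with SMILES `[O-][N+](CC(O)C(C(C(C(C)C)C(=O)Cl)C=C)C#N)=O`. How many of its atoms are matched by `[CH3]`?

The query [CH3] means: aliphatic carbon with exactly three hydrogens.
Check the 19 heavy atoms by environment: 2× C (H3) → match; 6× C (H1) → no; 2× C (H2) → no; 1× O (H1) → no; 2× C (H0) → no; 2× O (H0) → no; 1× Cl (H0) → no; 1× N (H0) → no; 1× N (charge +1, H0) → no; 1× O (charge -1, H0) → no.
That gives 2 matching atoms.

2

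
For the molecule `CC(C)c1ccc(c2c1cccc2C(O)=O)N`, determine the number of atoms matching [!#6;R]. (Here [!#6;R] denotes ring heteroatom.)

0

Check the 17 heavy atoms by environment: 10× c (aromatic, in 6-ring) → no; 4× C (acyclic) → no; 2× O (acyclic) → no; 1× N (acyclic) → no.
No environment satisfies the query, so 0 matching atoms.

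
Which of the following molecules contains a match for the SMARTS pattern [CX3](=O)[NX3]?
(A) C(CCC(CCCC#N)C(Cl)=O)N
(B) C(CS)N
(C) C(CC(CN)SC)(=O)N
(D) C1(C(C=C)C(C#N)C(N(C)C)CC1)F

[CX3](=O)[NX3] describes a carbonyl carbon bonded to a trivalent nitrogen (an amide).
(A) has a primary amino group (-NH2) but the -NH2 is not attached to a carbonyl carbon.
(B) has a primary amino group (-NH2) but the -NH2 is not attached to a carbonyl carbon.
(C) contains a primary amide (-C(=O)NH2), which satisfies every atom and bond constraint.
(D) has a nitrile (-C#N) but the nitrile N is NX1 (triple-bonded), not NX3.
So the answer is (C).

C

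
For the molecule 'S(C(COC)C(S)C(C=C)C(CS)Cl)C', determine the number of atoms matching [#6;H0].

The query [#6;H0] means: any carbon with no attached hydrogen.
Check the 15 heavy atoms by environment: 3× C (H2) → no; 5× C (H1) → no; 2× S (H1) → no; 1× S (H0) → no; 2× C (H3) → no; 1× Cl (H0) → no; 1× O (H0) → no.
No environment satisfies the query, so 0 matching atoms.

0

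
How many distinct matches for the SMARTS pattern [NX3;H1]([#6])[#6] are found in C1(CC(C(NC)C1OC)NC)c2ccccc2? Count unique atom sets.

[NX3;H1]([#6])[#6] is the SMARTS for a secondary amine: a trivalent nitrogen with one H, bonded to two carbons.
The molecule carries 2 separate instances of an N-methylamino group (-NHCH3) meeting every constraint; each maps to a distinct set of atoms, giving 2 matches.

2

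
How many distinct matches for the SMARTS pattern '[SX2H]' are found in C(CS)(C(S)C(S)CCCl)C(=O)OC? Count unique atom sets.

3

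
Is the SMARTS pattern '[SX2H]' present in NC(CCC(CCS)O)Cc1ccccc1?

The pattern [SX2H] describes an aliphatic sulfur with two connections, one being H — a thiol.
The molecule carries a thiol (-SH), whose atoms satisfy every constraint of the query, so the pattern matches.

Yes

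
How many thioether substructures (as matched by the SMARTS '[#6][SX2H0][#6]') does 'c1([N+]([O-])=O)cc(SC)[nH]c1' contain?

1

[#6][SX2H0][#6] is the SMARTS for a thioether: an aliphatic sulfur bridging two carbons with no H on the sulfur.
Exactly one fragment in the molecule meets all constraints, giving 1 match.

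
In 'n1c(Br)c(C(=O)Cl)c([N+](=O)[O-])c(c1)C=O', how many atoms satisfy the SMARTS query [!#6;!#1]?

The query [!#6;!#1] means: not carbon and not hydrogen — any heteroatom.
Check the 15 heavy atoms by environment: 1× n (aromatic) → match; 5× c (aromatic) → no; 1× Br → match; 1× N (charge +1) → match; 1× O (charge -1) → match; 3× O → match; 2× C → no; 1× Cl → match.
Summing the matching environments: 1 + 1 + 1 + 1 + 3 + 1 = 8 matching atoms.

8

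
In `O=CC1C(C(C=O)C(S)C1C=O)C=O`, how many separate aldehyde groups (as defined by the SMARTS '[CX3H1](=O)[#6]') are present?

[CX3H1](=O)[#6] is the SMARTS for an aldehyde: an sp2 carbon with one H, double-bonded to O and single-bonded to carbon.
The molecule carries 4 separate instances of an aldehyde (-CHO) meeting every constraint; each maps to a distinct set of atoms, giving 4 matches.

4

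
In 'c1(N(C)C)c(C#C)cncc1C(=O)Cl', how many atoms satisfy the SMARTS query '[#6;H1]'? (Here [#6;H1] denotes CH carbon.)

3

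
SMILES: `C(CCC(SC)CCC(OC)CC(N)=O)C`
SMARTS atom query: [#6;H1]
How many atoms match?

2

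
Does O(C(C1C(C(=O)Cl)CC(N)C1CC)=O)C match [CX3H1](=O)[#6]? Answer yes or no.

The pattern [CX3H1](=O)[#6] describes an sp2 carbon with one H, double-bonded to O and single-bonded to carbon — an aldehyde.
The closest candidate here is a methyl-ester group (-C(=O)OCH3), but the carbonyl carbon has H0, not H1. No other fragment satisfies the full query, so there is no match.

No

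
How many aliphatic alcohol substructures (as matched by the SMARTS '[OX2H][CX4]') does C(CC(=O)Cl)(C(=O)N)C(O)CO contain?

2

[OX2H][CX4] is the SMARTS for an aliphatic alcohol: a hydroxyl oxygen bound to an sp3 (X4) carbon.
The molecule carries 2 separate instances of a hydroxyl group (-OH) meeting every constraint; each maps to a distinct set of atoms, giving 2 matches.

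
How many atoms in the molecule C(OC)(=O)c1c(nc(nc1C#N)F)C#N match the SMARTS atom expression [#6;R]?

4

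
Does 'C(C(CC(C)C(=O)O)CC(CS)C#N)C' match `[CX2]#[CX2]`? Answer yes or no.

No

The pattern [CX2]#[CX2] describes a carbon-carbon triple bond — an alkyne.
The closest candidate here is a nitrile (-C#N), but the triple bond is C#N, not C#C. No other fragment satisfies the full query, so there is no match.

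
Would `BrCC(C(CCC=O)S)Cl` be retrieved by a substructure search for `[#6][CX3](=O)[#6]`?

The pattern [#6][CX3](=O)[#6] describes a carbonyl carbon (no H) flanked by two carbons — a ketone.
The closest candidate here is an aldehyde (-CHO), but the carbonyl carbon has H1, so it is not flanked by two carbons. No other fragment satisfies the full query, so there is no match.

No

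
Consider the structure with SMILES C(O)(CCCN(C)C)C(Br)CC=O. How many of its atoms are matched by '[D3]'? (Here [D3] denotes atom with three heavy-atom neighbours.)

The query [D3] means: atom with exactly three heavy-atom neighbours.
Check the 13 heavy atoms by environment: 5× C (D2) → no; 2× C (D3) → match; 2× O (D1) → no; 1× N (D3) → match; 2× C (D1) → no; 1× Br (D1) → no.
Summing the matching environments: 2 + 1 = 3 matching atoms.

3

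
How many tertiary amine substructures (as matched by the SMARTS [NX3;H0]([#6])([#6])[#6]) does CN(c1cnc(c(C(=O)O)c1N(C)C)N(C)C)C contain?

[NX3;H0]([#6])([#6])[#6] is the SMARTS for a tertiary amine: a trivalent nitrogen with no H, bonded to three carbons.
The molecule carries 3 separate instances of a dimethylamino group (-N(CH3)2) meeting every constraint; each maps to a distinct set of atoms, giving 3 matches.

3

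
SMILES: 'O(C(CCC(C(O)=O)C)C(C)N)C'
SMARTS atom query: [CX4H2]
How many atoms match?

2

The query [CX4H2] means: sp3 carbon (X4) with exactly two hydrogens.
Check the 13 heavy atoms by environment: 3× C (H3, X4) → no; 3× C (H1, X4) → no; 2× C (H2, X4) → match; 1× O (H0, X2) → no; 1× N (H2, X3) → no; 1× C (H0, X3) → no; 1× O (H0, X1) → no; 1× O (H1, X2) → no.
That gives 2 matching atoms.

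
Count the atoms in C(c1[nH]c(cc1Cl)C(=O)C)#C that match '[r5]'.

5

The query [r5] means: r5 matches atoms in a five-membered ring.
Check the 11 heavy atoms by environment: 1× n (aromatic, in 5-ring) → match; 4× c (aromatic, in 5-ring) → match; 1× Cl (acyclic) → no; 4× C (acyclic) → no; 1× O (acyclic) → no.
Summing the matching environments: 1 + 4 = 5 matching atoms.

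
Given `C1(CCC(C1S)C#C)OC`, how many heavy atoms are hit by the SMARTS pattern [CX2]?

2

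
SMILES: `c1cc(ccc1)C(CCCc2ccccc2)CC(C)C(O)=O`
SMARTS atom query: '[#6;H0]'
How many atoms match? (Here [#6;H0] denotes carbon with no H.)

3

The query [#6;H0] means: any carbon with no attached hydrogen.
Check the 22 heavy atoms by environment: 1× C (H3) → no; 2× C (H1) → no; 4× C (H2) → no; 1× C (H0) → match; 1× O (H0) → no; 1× O (H1) → no; 2× c (aromatic, H0) → match; 10× c (aromatic, H1) → no.
Summing the matching environments: 1 + 2 = 3 matching atoms.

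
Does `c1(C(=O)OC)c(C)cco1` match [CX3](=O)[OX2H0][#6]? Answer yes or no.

Yes

The pattern [CX3](=O)[OX2H0][#6] describes a carbonyl carbon bonded to an oxygen that is itself bonded to carbon (no H on that O) — an ester.
The molecule carries a methyl-ester group (-C(=O)OCH3), whose atoms satisfy every constraint of the query, so the pattern matches.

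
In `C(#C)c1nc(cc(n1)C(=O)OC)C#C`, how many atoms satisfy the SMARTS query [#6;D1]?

3

Check the 14 heavy atoms by environment: 2× n (aromatic, D2) → no; 3× c (aromatic, D3) → no; 1× c (aromatic, D2) → no; 1× C (D3) → no; 1× O (D1) → no; 1× O (D2) → no; 3× C (D1) → match; 2× C (D2) → no.
That gives 3 matching atoms.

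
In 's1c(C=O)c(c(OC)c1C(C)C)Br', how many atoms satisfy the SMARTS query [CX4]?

The query [CX4] means: C with X4: aliphatic carbon with exactly 4 total connections (bonds + H).
Check the 13 heavy atoms by environment: 1× s (aromatic, X2) → no; 4× c (aromatic, X3) → no; 4× C (X4) → match; 1× Br (X1) → no; 1× C (X3) → no; 1× O (X1) → no; 1× O (X2) → no.
That gives 4 matching atoms.

4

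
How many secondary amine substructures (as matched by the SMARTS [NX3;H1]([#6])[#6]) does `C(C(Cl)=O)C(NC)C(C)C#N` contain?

1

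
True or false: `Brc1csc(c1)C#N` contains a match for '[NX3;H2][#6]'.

The pattern [NX3;H2][#6] describes a trivalent nitrogen with two H attached to carbon — a primary amine.
The closest candidate here is a nitrile (-C#N), but the nitrogen is NX1 (triple-bonded), not NX3 with two H. No other fragment satisfies the full query, so there is no match.

False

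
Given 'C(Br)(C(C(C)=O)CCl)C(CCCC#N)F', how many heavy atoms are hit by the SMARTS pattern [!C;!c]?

5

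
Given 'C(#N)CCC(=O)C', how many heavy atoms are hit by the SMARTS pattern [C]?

5

Check the 7 heavy atoms by environment: 5× C → match; 1× O → no; 1× N → no.
That gives 5 matching atoms.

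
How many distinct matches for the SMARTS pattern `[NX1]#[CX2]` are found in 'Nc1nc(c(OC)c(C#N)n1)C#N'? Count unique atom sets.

2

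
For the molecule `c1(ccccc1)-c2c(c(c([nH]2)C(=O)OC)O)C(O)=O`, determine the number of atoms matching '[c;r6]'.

The query [c;r6] means: aromatic carbon that belongs to a six-membered ring.
Check the 19 heavy atoms by environment: 1× n (aromatic, in 5-ring) → no; 4× c (aromatic, in 5-ring) → no; 3× C (acyclic) → no; 5× O (acyclic) → no; 6× c (aromatic, in 6-ring) → match.
That gives 6 matching atoms.

6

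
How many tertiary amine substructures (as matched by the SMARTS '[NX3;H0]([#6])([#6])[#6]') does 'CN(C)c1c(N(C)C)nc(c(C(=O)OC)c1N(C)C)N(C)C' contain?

[NX3;H0]([#6])([#6])[#6] is the SMARTS for a tertiary amine: a trivalent nitrogen with no H, bonded to three carbons.
The molecule carries 4 separate instances of a dimethylamino group (-N(CH3)2) meeting every constraint; each maps to a distinct set of atoms, giving 4 matches.

4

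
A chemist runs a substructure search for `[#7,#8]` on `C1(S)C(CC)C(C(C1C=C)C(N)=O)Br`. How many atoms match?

2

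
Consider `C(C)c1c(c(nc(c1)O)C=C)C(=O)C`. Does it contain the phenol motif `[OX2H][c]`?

Yes

The pattern [OX2H][c] describes a hydroxyl oxygen attached to an aromatic carbon — a phenol.
The molecule carries a hydroxyl group (-OH), whose atoms satisfy every constraint of the query, so the pattern matches.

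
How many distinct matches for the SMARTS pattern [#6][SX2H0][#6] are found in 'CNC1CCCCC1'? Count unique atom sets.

0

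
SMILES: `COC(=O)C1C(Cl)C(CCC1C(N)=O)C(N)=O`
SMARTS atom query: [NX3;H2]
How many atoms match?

Check the 17 heavy atoms by environment: 4× C (H1, X4) → no; 2× C (H2, X4) → no; 3× C (H0, X3) → no; 3× O (H0, X1) → no; 1× O (H0, X2) → no; 1× C (H3, X4) → no; 2× N (H2, X3) → match; 1× Cl (H0, X1) → no.
That gives 2 matching atoms.

2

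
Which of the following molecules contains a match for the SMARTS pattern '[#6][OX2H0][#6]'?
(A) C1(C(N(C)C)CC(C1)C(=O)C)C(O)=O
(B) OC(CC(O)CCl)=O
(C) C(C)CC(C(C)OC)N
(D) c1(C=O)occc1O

[#6][OX2H0][#6] describes an aliphatic oxygen bridging two carbons with no H on the oxygen (an ether).
(A) has a carboxylic acid group (-C(=O)OH) but the -OH oxygen has H1; the =O is OX1, not OX2.
(B) has a hydroxyl group (-OH) but the oxygen has H1, not H0 bridging two carbons.
(C) contains a methoxy ether (-OCH3), which satisfies every atom and bond constraint.
(D) has a hydroxyl group (-OH) but the oxygen has H1, not H0 bridging two carbons.
So the answer is (C).

C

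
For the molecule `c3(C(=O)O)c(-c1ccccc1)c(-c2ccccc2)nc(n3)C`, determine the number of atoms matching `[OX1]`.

1

Check the 22 heavy atoms by environment: 2× n (aromatic, X2) → no; 16× c (aromatic, X3) → no; 1× C (X3) → no; 1× O (X1) → match; 1× O (X2) → no; 1× C (X4) → no.
That gives 1 matching atom.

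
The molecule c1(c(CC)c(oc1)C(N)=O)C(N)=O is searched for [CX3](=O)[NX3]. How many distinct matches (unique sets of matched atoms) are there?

[CX3](=O)[NX3] is the SMARTS for an amide: a carbonyl carbon bonded to a trivalent nitrogen.
The molecule carries 2 separate instances of a primary amide (-C(=O)NH2) meeting every constraint; each maps to a distinct set of atoms, giving 2 matches.

2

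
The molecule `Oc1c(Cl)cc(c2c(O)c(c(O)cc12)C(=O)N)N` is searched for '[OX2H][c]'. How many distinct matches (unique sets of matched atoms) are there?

3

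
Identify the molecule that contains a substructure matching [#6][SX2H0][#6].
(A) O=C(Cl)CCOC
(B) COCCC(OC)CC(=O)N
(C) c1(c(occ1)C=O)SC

C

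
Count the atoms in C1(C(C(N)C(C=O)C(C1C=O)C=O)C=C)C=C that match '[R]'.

The query [R] means: R matches any atom that is part of a ring.
Check the 17 heavy atoms by environment: 6× C (in 6-ring) → match; 7× C (acyclic) → no; 3× O (acyclic) → no; 1× N (acyclic) → no.
That gives 6 matching atoms.

6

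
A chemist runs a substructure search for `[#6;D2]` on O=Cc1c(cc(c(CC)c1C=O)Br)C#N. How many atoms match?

The query [#6;D2] means: any carbon bonded to exactly two heavy atoms.
Check the 15 heavy atoms by environment: 1× c (aromatic, D2) → match; 5× c (aromatic, D3) → no; 4× C (D2) → match; 1× N (D1) → no; 1× C (D1) → no; 2× O (D1) → no; 1× Br (D1) → no.
Summing the matching environments: 1 + 4 = 5 matching atoms.

5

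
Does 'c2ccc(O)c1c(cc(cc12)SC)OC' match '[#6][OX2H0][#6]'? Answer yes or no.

Yes

The pattern [#6][OX2H0][#6] describes an aliphatic oxygen bridging two carbons with no H on the oxygen — an ether.
The molecule carries a methoxy ether (-OCH3), whose atoms satisfy every constraint of the query, so the pattern matches.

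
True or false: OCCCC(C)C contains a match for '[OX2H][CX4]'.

True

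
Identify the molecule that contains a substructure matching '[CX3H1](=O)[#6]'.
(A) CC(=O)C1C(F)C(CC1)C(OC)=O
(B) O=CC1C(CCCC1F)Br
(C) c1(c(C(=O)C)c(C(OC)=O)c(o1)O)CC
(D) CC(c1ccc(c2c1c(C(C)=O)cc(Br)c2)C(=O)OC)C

B

[CX3H1](=O)[#6] describes an sp2 carbon with one H, double-bonded to O and single-bonded to carbon (an aldehyde).
(A) has a methyl-ester group (-C(=O)OCH3) but the carbonyl carbon has H0, not H1.
(B) contains an aldehyde (-CHO), which satisfies every atom and bond constraint.
(C) has an acetyl/ketone group (-C(=O)CH3) but the carbonyl carbon has H0 (two carbon neighbours), not H1.
(D) has a methyl-ester group (-C(=O)OCH3) but the carbonyl carbon has H0, not H1.
So the answer is (B).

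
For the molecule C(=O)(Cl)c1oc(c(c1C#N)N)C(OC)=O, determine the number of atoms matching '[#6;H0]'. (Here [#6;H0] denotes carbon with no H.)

Check the 15 heavy atoms by environment: 1× o (aromatic, H0) → no; 4× c (aromatic, H0) → match; 3× C (H0) → match; 3× O (H0) → no; 1× Cl (H0) → no; 1× C (H3) → no; 1× N (H2) → no; 1× N (H0) → no.
Summing the matching environments: 4 + 3 = 7 matching atoms.

7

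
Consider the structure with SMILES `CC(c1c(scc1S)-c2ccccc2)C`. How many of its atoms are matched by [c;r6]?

6

Check the 15 heavy atoms by environment: 1× s (aromatic, in 5-ring) → no; 4× c (aromatic, in 5-ring) → no; 1× S (acyclic) → no; 6× c (aromatic, in 6-ring) → match; 3× C (acyclic) → no.
That gives 6 matching atoms.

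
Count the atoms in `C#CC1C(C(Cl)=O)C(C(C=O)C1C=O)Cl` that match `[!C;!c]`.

5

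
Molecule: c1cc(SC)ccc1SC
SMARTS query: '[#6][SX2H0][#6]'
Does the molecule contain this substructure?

The pattern [#6][SX2H0][#6] describes an aliphatic sulfur bridging two carbons with no H on the sulfur — a thioether.
The molecule carries a methylthio ether (-SCH3), whose atoms satisfy every constraint of the query, so the pattern matches.

Yes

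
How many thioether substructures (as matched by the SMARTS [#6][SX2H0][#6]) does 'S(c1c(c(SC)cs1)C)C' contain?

2

[#6][SX2H0][#6] is the SMARTS for a thioether: an aliphatic sulfur bridging two carbons with no H on the sulfur.
The molecule carries 2 separate instances of a methylthio ether (-SCH3) meeting every constraint; each maps to a distinct set of atoms, giving 2 matches.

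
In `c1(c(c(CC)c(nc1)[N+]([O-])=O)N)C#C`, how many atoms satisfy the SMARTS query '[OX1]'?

2

The query [OX1] means: aliphatic oxygen with one total connection — typically a carbonyl =O or an oxide.
Check the 14 heavy atoms by environment: 1× n (aromatic, X2) → no; 5× c (aromatic, X3) → no; 2× C (X4) → no; 2× C (X2) → no; 1× N (charge +1, X3) → no; 1× O (charge -1, X1) → match; 1× O (X1) → match; 1× N (X3) → no.
Summing the matching environments: 1 + 1 = 2 matching atoms.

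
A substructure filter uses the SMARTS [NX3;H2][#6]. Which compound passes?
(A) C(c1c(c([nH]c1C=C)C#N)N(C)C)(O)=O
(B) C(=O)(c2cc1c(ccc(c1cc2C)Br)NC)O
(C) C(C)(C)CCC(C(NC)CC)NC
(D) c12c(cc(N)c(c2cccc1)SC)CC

D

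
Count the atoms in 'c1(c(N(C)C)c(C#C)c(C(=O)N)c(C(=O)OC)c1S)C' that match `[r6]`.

6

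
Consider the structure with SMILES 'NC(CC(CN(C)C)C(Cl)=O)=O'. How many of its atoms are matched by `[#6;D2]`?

2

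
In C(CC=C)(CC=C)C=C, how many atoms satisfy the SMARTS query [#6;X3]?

The query [#6;X3] means: any carbon (aromatic or not) with three total connections.
Check the 9 heavy atoms by environment: 3× C (X4) → no; 6× C (X3) → match.
That gives 6 matching atoms.

6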